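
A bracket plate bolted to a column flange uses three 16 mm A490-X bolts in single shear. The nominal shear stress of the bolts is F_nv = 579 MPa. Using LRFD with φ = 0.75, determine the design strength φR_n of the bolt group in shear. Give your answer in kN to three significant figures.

A_b = π × 16² / 4 = 201.1 mm².
R_n = F_nv · A_b · n · n_s = 579 × 201.1 × 3 × 1 / 1000 = 349.2 kN.
Design strength φR_n = 0.75 × 349.2 = 262 kN.

262 kN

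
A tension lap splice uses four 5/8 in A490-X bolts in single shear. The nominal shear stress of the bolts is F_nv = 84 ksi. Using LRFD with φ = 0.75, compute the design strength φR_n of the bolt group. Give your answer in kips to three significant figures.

A_b = π × 0.625² / 4 = 0.3068 in².
R_n = F_nv · A_b · n · n_s = 84 × 0.3068 × 4 × 1 = 103.1 kips.
Design strength φR_n = 0.75 × 103.1 = 77.3 kips.

77.3 kips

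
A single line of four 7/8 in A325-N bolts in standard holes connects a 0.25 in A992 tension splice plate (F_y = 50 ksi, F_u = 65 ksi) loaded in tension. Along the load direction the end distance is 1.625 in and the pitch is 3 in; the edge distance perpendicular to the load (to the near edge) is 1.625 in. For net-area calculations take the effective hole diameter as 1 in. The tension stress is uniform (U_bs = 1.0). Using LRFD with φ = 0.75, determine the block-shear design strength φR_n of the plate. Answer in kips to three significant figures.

Shear plane L_v = 1.625 + 3·3 = 10.62 in; A_gv = 10.62 × 0.25 = 2.656 in².
A_nv = (10.62 − 3.5·1) × 0.25 = 1.781 in².
A_nt = (1.625 − 0.5·1) × 0.25 = 0.2812 in².
0.6 F_u A_nv = 69.47 kips; 0.6 F_y A_gv = 79.69 kips → shear rupture governs the shear term.
R_n = 69.47 + 1.0 × 65 × 0.2812 = 87.75 kips.
Design strength φR_n = 0.75 × 87.75 = 65.8 kips.

65.8 kips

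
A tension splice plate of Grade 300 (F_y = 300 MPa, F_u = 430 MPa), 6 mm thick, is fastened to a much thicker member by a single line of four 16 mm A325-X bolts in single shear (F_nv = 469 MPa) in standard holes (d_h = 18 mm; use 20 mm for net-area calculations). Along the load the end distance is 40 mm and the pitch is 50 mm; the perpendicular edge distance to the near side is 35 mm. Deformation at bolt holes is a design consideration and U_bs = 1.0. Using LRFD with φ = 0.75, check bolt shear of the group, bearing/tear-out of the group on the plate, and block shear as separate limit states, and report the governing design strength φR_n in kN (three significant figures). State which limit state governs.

188 kN (block shear governs)

Bolt shear: A_b = π·16²/4 = 201.1 mm²; R_n = 469 × 201.1 × 4 × 1 / 1000 = 377.2 kN → 0.75 × 377.2 = 283 kN.
Bearing: edge l_c = 31, r_n = 95.98 kN; interior l_c = 32, r_n = 99.07 kN; R_n = 95.98 + 3·99.07 = 393.2 kN → 295 kN.
Block shear: A_gv = 1140, A_nv = 720, A_nt = 150 mm²; R_n = min(0.6F_uA_nv, 0.6F_yA_gv) + U_bs·F_u·A_nt = 250.3 kN → 188 kN.
Block shear governs: 188 kN.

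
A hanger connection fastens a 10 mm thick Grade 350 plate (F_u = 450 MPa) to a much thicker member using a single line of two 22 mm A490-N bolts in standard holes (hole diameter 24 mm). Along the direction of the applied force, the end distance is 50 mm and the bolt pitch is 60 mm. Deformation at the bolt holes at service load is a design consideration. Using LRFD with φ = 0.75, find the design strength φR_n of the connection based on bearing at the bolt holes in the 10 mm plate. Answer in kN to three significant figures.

Per bolt r_n = 1.2 l_c t F_u ≤ 2.4 d t F_u; upper limit = 2.4 × 22 × 10 × 450 / 1000 = 237.6 kN.
Edge bolt: l_c = 50 − 24/2 = 38 mm → 1.2 × 38 × 10 × 450 / 1000 = 205.2 → r_n = 205.2 kN.
Interior bolts: l_c = 60 − 24 = 36 mm → 1.2 × 36 × 10 × 450 / 1000 = 194.4 → r_n = 194.4 kN.
R_n = 1 × 205.2 + 1 × 194.4 = 399.6 kN.
Design strength φR_n = 0.75 × 399.6 = 300 kN.

300 kN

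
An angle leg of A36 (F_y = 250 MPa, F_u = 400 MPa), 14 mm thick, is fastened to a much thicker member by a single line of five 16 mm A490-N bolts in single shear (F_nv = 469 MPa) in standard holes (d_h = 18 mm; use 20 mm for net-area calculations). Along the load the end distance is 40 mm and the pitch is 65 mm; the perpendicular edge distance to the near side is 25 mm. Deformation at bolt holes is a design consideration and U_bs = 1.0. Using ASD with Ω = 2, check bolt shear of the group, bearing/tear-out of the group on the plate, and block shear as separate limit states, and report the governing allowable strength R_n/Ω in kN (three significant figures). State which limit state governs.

Bolt shear: A_b = π·16²/4 = 201.1 mm²; R_n = 469 × 201.1 × 5 × 1 / 1000 = 471.5 kN → 471.5 / 2 = 236 kN.
Bearing: edge l_c = 31, r_n = 208.3 kN; interior l_c = 47, r_n = 215 kN; R_n = 208.3 + 4·215 = 1068 kN → 534 kN.
Block shear: A_gv = 4200, A_nv = 2940, A_nt = 210 mm²; R_n = min(0.6F_uA_nv, 0.6F_yA_gv) + U_bs·F_u·A_nt = 714 kN → 357 kN.
Bolt shear governs: 236 kN.

236 kN (bolt shear governs)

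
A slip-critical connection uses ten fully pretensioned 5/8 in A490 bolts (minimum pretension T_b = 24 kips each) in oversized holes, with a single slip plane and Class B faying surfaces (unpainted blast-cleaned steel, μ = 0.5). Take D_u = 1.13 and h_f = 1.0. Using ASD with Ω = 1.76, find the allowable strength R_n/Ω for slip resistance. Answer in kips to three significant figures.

77 kips

R_n = μ · D_u · h_f · T_b · n_s · n_b = 0.5 × 1.13 × 1.0 × 24 × 1 × 10 = 135.6 kips.
Allowable strength R_n/Ω = 135.6 / 1.76 = 77 kips.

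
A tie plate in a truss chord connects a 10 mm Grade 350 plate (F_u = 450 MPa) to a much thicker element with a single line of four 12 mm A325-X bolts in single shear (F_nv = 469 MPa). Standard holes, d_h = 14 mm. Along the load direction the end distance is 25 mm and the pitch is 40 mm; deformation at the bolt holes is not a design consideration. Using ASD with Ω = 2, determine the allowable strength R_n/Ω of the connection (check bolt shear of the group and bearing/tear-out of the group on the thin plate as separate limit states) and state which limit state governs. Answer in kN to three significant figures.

106 kN (bolt shear governs)

Bolt shear: A_b = π·12²/4 = 113.1 mm²; R_n = 469 × 113.1 × 4 × 1 / 1000 = 212.2 kN → 212.2 / 2 = 106 kN.
Bearing (1.5 l_c t F_u ≤ 3.0 d t F_u): upper limit = 3.0·12·10·450 / 1000 = 162 kN.
  Edge l_c = 25 − 14/2 = 18 → r_n = 121.5 kN; interior l_c = 40 − 14 = 26 → r_n = 162 kN.
  R_n,bearing = 1·121.5 + 3·162 = 607.5 kN → 607.5 / 2 = 304 kN.
Bolt shear governs: 106 kN.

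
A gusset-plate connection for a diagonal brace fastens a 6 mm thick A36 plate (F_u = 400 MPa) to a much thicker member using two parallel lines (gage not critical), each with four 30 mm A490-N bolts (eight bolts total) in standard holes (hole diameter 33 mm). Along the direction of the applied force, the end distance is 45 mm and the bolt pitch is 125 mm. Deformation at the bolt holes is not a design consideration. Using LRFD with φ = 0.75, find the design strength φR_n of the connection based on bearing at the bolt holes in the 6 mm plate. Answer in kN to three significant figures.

1130 kN

Per bolt r_n = 1.5 l_c t F_u ≤ 3.0 d t F_u; upper limit = 3.0 × 30 × 6 × 400 / 1000 = 216 kN.
Edge bolt: l_c = 45 − 33/2 = 28.5 mm → 1.5 × 28.5 × 6 × 400 / 1000 = 102.6 → r_n = 102.6 kN.
Interior bolts: l_c = 125 − 33 = 92 mm → 1.5 × 92 × 6 × 400 / 1000 = 331.2 → r_n = 216 kN.
R_n = 2 × 102.6 + 6 × 216 = 1501 kN.
Design strength φR_n = 0.75 × 1501 = 1130 kN.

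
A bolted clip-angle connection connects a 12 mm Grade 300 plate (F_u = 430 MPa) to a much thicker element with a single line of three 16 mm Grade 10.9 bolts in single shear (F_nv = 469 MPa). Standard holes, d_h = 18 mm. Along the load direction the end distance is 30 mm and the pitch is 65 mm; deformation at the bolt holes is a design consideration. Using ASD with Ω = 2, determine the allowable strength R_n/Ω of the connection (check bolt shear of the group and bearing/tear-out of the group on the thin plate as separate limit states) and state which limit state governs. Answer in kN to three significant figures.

Bolt shear: A_b = π·16²/4 = 201.1 mm²; R_n = 469 × 201.1 × 3 × 1 / 1000 = 282.9 kN → 282.9 / 2 = 141 kN.
Bearing (1.2 l_c t F_u ≤ 2.4 d t F_u): upper limit = 2.4·16·12·430 / 1000 = 198.1 kN.
  Edge l_c = 30 − 18/2 = 21 → r_n = 130 kN; interior l_c = 65 − 18 = 47 → r_n = 198.1 kN.
  R_n,bearing = 1·130 + 2·198.1 = 526.3 kN → 526.3 / 2 = 263 kN.
Bolt shear governs: 141 kN.

141 kN (bolt shear governs)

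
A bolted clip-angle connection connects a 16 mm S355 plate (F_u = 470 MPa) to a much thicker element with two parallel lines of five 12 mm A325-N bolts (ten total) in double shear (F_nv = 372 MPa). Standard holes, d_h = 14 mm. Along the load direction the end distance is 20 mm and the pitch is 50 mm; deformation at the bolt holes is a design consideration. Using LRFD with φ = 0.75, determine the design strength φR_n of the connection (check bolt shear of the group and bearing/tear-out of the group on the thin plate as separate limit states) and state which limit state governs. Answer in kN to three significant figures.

631 kN (bolt shear governs)

Bolt shear: A_b = π·12²/4 = 113.1 mm²; R_n = 372 × 113.1 × 10 × 2 / 1000 = 841.4 kN → 0.75 × 841.4 = 631 kN.
Bearing (1.2 l_c t F_u ≤ 2.4 d t F_u): upper limit = 2.4·12·16·470 / 1000 = 216.6 kN.
  Edge l_c = 20 − 14/2 = 13 → r_n = 117.3 kN; interior l_c = 50 − 14 = 36 → r_n = 216.6 kN.
  R_n,bearing = 2·117.3 + 8·216.6 = 1967 kN → 0.75 × 1967 = 1480 kN.
Bolt shear governs: 631 kN.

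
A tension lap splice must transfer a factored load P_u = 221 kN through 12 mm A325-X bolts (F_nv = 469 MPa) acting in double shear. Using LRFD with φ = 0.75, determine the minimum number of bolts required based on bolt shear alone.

A_b = π·12²/4 = 113.1 mm².
Per-bolt design strength φR_n = 0.75 × 469 × 113.1 × 2 / 1000 = 79.56 kN.
n ≥ 221 / 79.56 = 2.778 → use 3 bolts.

3 bolts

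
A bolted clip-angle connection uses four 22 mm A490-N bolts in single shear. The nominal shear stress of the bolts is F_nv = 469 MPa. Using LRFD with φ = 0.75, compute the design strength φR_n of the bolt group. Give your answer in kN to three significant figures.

535 kN

A_b = π × 22² / 4 = 380.1 mm².
R_n = F_nv · A_b · n · n_s = 469 × 380.1 × 4 × 1 / 1000 = 713.1 kN.
Design strength φR_n = 0.75 × 713.1 = 535 kN.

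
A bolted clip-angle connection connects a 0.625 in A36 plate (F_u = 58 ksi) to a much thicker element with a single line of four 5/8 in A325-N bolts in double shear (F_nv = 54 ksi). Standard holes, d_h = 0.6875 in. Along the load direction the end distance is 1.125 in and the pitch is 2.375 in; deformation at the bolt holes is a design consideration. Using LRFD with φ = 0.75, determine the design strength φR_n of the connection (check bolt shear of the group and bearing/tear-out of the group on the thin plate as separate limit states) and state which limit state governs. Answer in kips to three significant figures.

99.4 kips (bolt shear governs)

Bolt shear: A_b = π·0.625²/4 = 0.3068 in²; R_n = 54 × 0.3068 × 4 × 2 = 132.5 kips → 0.75 × 132.5 = 99.4 kips.
Bearing (1.2 l_c t F_u ≤ 2.4 d t F_u): upper limit = 2.4·0.625·0.625·58 = 54.38 kips.
  Edge l_c = 1.125 − 0.6875/2 = 0.7812 → r_n = 33.98 kips; interior l_c = 2.375 − 0.6875 = 1.688 → r_n = 54.38 kips.
  R_n,bearing = 1·33.98 + 3·54.38 = 197.1 kips → 0.75 × 197.1 = 148 kips.
Bolt shear governs: 99.4 kips.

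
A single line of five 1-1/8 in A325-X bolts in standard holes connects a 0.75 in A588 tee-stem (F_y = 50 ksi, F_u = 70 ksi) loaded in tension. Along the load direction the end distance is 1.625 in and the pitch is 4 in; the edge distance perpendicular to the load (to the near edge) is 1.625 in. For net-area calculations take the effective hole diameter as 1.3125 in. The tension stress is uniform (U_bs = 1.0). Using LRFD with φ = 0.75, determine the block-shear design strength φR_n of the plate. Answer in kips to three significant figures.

Shear plane L_v = 1.625 + 4·4 = 17.62 in; A_gv = 17.62 × 0.75 = 13.22 in².
A_nv = (17.62 − 4.5·1.3125) × 0.75 = 8.789 in².
A_nt = (1.625 − 0.5·1.3125) × 0.75 = 0.7266 in².
0.6 F_u A_nv = 369.1 kips; 0.6 F_y A_gv = 396.6 kips → shear rupture governs the shear term.
R_n = 369.1 + 1.0 × 70 × 0.7266 = 420 kips.
Design strength φR_n = 0.75 × 420 = 315 kips.

315 kips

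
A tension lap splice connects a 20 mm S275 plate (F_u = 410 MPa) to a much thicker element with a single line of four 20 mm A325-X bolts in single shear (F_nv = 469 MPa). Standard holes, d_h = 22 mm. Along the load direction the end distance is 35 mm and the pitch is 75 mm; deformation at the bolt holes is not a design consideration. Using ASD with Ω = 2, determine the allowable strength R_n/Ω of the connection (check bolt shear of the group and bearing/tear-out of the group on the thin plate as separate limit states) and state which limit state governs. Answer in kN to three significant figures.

Bolt shear: A_b = π·20²/4 = 314.2 mm²; R_n = 469 × 314.2 × 4 × 1 / 1000 = 589.4 kN → 589.4 / 2 = 295 kN.
Bearing (1.5 l_c t F_u ≤ 3.0 d t F_u): upper limit = 3.0·20·20·410 / 1000 = 492 kN.
  Edge l_c = 35 − 22/2 = 24 → r_n = 295.2 kN; interior l_c = 75 − 22 = 53 → r_n = 492 kN.
  R_n,bearing = 1·295.2 + 3·492 = 1771 kN → 1771 / 2 = 886 kN.
Bolt shear governs: 295 kN.

295 kN (bolt shear governs)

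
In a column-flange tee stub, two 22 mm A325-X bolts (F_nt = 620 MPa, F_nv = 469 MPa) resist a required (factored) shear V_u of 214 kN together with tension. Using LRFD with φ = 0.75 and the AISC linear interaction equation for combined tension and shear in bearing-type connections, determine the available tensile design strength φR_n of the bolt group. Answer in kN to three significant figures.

177 kN

A_b = π·22²/4 = 380.1 mm²; f_rv = 214 × 1000 / (2 × 380.1) = 281.5 MPa.
F'_nt = 1.3 F_nt − (F_nt / φF_nv) f_rv = 1.3·620 − (620/(0.75·469))·281.5 = 309.9 MPa, capped at F_nt → F'_nt = 309.9 MPa.
R_n = F'_nt · A_b · n = 309.9 × 380.1 × 2 / 1000 = 235.6 kN.
Design strength φR_n = 0.75 × 235.6 = 177 kN.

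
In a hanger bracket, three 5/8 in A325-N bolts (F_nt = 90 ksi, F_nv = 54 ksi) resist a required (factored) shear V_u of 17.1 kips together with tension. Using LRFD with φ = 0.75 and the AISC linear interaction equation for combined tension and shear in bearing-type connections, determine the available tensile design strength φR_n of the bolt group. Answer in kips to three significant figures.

A_b = π·0.625²/4 = 0.3068 in²; f_rv = 17.1 / (3 × 0.3068) = 18.58 ksi.
F'_nt = 1.3 F_nt − (F_nt / φF_nv) f_rv = 1.3·90 − (90/(0.75·54))·18.58 = 75.71 ksi, capped at F_nt → F'_nt = 75.71 ksi.
R_n = F'_nt · A_b · n = 75.71 × 0.3068 × 3 = 69.69 kips.
Design strength φR_n = 0.75 × 69.69 = 52.3 kips.

52.3 kips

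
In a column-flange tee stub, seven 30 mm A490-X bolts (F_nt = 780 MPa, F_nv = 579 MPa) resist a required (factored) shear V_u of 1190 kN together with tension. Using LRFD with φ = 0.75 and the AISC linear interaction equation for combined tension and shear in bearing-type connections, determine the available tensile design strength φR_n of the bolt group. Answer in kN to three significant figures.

A_b = π·30²/4 = 706.9 mm²; f_rv = 1190 × 1000 / (7 × 706.9) = 240.5 MPa.
F'_nt = 1.3 F_nt − (F_nt / φF_nv) f_rv = 1.3·780 − (780/(0.75·579))·240.5 = 582 MPa, capped at F_nt → F'_nt = 582 MPa.
R_n = F'_nt · A_b · n = 582 × 706.9 × 7 / 1000 = 2880 kN.
Design strength φR_n = 0.75 × 2880 = 2160 kN.

2160 kN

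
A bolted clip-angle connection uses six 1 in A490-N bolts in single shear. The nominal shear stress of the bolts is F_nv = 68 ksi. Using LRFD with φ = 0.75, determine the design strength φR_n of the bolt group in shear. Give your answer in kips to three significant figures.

240 kips

A_b = π × 1² / 4 = 0.7854 in².
R_n = F_nv · A_b · n · n_s = 68 × 0.7854 × 6 × 1 = 320.4 kips.
Design strength φR_n = 0.75 × 320.4 = 240 kips.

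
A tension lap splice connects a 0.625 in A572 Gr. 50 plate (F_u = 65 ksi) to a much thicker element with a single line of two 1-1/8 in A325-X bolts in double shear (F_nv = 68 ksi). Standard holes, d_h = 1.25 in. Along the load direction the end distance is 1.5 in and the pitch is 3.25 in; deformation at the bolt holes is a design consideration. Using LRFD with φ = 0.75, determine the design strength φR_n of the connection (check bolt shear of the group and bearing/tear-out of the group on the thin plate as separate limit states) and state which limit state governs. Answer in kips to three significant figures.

105 kips (bearing governs)

Bolt shear: A_b = π·1.125²/4 = 0.994 in²; R_n = 68 × 0.994 × 2 × 2 = 270.4 kips → 0.75 × 270.4 = 203 kips.
Bearing (1.2 l_c t F_u ≤ 2.4 d t F_u): upper limit = 2.4·1.125·0.625·65 = 109.7 kips.
  Edge l_c = 1.5 − 1.25/2 = 0.875 → r_n = 42.66 kips; interior l_c = 3.25 − 1.25 = 2 → r_n = 97.5 kips.
  R_n,bearing = 1·42.66 + 1·97.5 = 140.2 kips → 0.75 × 140.2 = 105 kips.
Bearing governs: 105 kips.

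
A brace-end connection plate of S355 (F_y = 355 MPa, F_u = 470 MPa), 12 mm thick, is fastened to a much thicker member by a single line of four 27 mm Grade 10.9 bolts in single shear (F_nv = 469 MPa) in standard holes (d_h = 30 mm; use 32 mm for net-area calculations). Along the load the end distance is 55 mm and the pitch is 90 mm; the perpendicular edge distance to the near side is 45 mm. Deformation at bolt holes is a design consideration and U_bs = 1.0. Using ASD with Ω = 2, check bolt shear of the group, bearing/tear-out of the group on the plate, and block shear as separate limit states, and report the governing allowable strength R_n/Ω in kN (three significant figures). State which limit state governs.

Bolt shear: A_b = π·27²/4 = 572.6 mm²; R_n = 469 × 572.6 × 4 × 1 / 1000 = 1074 kN → 1074 / 2 = 537 kN.
Bearing: edge l_c = 40, r_n = 270.7 kN; interior l_c = 60, r_n = 365.5 kN; R_n = 270.7 + 3·365.5 = 1367 kN → 684 kN.
Block shear: A_gv = 3900, A_nv = 2556, A_nt = 348 mm²; R_n = min(0.6F_uA_nv, 0.6F_yA_gv) + U_bs·F_u·A_nt = 884.4 kN → 442 kN.
Block shear governs: 442 kN.

442 kN (block shear governs)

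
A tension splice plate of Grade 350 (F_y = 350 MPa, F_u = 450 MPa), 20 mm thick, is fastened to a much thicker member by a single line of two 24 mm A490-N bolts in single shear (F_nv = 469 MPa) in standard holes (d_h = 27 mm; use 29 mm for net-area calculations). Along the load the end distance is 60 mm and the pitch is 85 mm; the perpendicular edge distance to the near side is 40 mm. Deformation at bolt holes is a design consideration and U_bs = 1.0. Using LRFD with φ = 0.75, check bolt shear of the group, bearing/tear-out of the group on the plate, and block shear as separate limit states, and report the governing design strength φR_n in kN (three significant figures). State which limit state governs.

318 kN (bolt shear governs)

Bolt shear: A_b = π·24²/4 = 452.4 mm²; R_n = 469 × 452.4 × 2 × 1 / 1000 = 424.3 kN → 0.75 × 424.3 = 318 kN.
Bearing: edge l_c = 46.5, r_n = 502.2 kN; interior l_c = 58, r_n = 518.4 kN; R_n = 502.2 + 1·518.4 = 1021 kN → 765 kN.
Block shear: A_gv = 2900, A_nv = 2030, A_nt = 510 mm²; R_n = min(0.6F_uA_nv, 0.6F_yA_gv) + U_bs·F_u·A_nt = 777.6 kN → 583 kN.
Bolt shear governs: 318 kN.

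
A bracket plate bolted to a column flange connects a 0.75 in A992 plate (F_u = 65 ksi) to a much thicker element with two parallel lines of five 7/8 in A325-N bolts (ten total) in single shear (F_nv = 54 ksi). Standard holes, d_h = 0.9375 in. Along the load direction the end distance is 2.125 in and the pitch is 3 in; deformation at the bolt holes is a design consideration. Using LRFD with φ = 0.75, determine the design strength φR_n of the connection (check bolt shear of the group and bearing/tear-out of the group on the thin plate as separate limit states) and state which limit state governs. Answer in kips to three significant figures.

Bolt shear: A_b = π·0.875²/4 = 0.6013 in²; R_n = 54 × 0.6013 × 10 × 1 = 324.7 kips → 0.75 × 324.7 = 244 kips.
Bearing (1.2 l_c t F_u ≤ 2.4 d t F_u): upper limit = 2.4·0.875·0.75·65 = 102.4 kips.
  Edge l_c = 2.125 − 0.9375/2 = 1.656 → r_n = 96.89 kips; interior l_c = 3 − 0.9375 = 2.062 → r_n = 102.4 kips.
  R_n,bearing = 2·96.89 + 8·102.4 = 1013 kips → 0.75 × 1013 = 760 kips.
Bolt shear governs: 244 kips.

244 kips (bolt shear governs)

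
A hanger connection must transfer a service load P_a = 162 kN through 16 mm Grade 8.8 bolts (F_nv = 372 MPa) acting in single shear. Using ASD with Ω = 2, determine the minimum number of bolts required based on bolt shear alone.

5 bolts

A_b = π·16²/4 = 201.1 mm².
Per-bolt allowable strength R_n/Ω = 372 × 201.1 × 1 / 1000 / 2 = 37.4 kN.
n ≥ 162 / 37.4 = 4.332 → use 5 bolts.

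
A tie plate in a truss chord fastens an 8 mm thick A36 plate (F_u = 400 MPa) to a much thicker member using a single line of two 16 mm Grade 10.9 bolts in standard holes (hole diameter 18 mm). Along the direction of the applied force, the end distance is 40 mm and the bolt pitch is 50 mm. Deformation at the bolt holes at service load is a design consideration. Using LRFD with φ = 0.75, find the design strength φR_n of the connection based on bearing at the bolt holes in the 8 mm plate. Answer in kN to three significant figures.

Per bolt r_n = 1.2 l_c t F_u ≤ 2.4 d t F_u; upper limit = 2.4 × 16 × 8 × 400 / 1000 = 122.9 kN.
Edge bolt: l_c = 40 − 18/2 = 31 mm → 1.2 × 31 × 8 × 400 / 1000 = 119 → r_n = 119 kN.
Interior bolts: l_c = 50 − 18 = 32 mm → 1.2 × 32 × 8 × 400 / 1000 = 122.9 → r_n = 122.9 kN.
R_n = 1 × 119 + 1 × 122.9 = 241.9 kN.
Design strength φR_n = 0.75 × 241.9 = 181 kN.

181 kN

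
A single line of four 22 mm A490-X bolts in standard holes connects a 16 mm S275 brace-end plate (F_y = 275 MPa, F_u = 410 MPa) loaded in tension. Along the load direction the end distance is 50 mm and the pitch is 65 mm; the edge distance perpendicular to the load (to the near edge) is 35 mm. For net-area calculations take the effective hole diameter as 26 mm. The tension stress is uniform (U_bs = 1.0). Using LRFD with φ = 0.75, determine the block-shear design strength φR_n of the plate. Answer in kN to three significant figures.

563 kN

Shear plane L_v = 50 + 3·65 = 245 mm; A_gv = 245 × 16 = 3920 mm².
A_nv = (245 − 3.5·26) × 16 = 2464 mm².
A_nt = (35 − 0.5·26) × 16 = 352 mm².
0.6 F_u A_nv = 606.1 kN; 0.6 F_y A_gv = 646.8 kN → shear rupture governs the shear term.
R_n = 606.1 + 1.0 × 410 × 352 / 1000 = 750.5 kN.
Design strength φR_n = 0.75 × 750.5 = 563 kN.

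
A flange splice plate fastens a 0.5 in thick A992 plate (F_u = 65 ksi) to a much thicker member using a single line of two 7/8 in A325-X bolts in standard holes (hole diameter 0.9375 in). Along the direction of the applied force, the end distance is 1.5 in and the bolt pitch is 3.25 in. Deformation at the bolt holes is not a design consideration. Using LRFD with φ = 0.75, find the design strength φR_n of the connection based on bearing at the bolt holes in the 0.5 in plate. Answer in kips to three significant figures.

102 kips

Per bolt r_n = 1.5 l_c t F_u ≤ 3.0 d t F_u; upper limit = 3.0 × 0.875 × 0.5 × 65 = 85.31 kips.
Edge bolt: l_c = 1.5 − 0.9375/2 = 1.031 in → 1.5 × 1.031 × 0.5 × 65 = 50.27 → r_n = 50.27 kips.
Interior bolts: l_c = 3.25 − 0.9375 = 2.312 in → 1.5 × 2.312 × 0.5 × 65 = 112.7 → r_n = 85.31 kips.
R_n = 1 × 50.27 + 1 × 85.31 = 135.6 kips.
Design strength φR_n = 0.75 × 135.6 = 102 kips.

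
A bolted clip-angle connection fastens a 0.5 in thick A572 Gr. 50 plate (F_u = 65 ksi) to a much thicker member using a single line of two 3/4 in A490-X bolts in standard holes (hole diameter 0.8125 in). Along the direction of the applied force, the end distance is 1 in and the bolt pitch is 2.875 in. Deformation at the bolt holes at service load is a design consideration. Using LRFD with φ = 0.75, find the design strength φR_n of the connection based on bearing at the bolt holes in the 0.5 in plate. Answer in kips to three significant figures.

Per bolt r_n = 1.2 l_c t F_u ≤ 2.4 d t F_u; upper limit = 2.4 × 0.75 × 0.5 × 65 = 58.5 kips.
Edge bolt: l_c = 1 − 0.8125/2 = 0.5938 in → 1.2 × 0.5938 × 0.5 × 65 = 23.16 → r_n = 23.16 kips.
Interior bolts: l_c = 2.875 − 0.8125 = 2.062 in → 1.2 × 2.062 × 0.5 × 65 = 80.44 → r_n = 58.5 kips.
R_n = 1 × 23.16 + 1 × 58.5 = 81.66 kips.
Design strength φR_n = 0.75 × 81.66 = 61.2 kips.

61.2 kips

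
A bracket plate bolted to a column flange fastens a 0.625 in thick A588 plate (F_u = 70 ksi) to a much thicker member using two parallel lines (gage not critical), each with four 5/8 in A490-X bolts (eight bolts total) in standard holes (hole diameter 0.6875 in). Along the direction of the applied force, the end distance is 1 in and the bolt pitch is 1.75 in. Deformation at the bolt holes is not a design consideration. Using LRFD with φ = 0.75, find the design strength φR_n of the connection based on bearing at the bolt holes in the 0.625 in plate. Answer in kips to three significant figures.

Per bolt r_n = 1.5 l_c t F_u ≤ 3.0 d t F_u; upper limit = 3.0 × 0.625 × 0.625 × 70 = 82.03 kips.
Edge bolt: l_c = 1 − 0.6875/2 = 0.6562 in → 1.5 × 0.6562 × 0.625 × 70 = 43.07 → r_n = 43.07 kips.
Interior bolts: l_c = 1.75 − 0.6875 = 1.062 in → 1.5 × 1.062 × 0.625 × 70 = 69.73 → r_n = 69.73 kips.
R_n = 2 × 43.07 + 6 × 69.73 = 504.5 kips.
Design strength φR_n = 0.75 × 504.5 = 378 kips.

378 kips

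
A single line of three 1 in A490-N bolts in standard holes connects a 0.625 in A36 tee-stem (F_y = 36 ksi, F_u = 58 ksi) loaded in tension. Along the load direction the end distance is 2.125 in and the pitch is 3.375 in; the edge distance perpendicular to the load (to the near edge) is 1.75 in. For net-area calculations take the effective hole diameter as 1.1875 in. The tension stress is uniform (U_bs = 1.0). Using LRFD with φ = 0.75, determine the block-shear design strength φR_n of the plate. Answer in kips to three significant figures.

121 kips

Shear plane L_v = 2.125 + 2·3.375 = 8.875 in; A_gv = 8.875 × 0.625 = 5.547 in².
A_nv = (8.875 − 2.5·1.1875) × 0.625 = 3.691 in².
A_nt = (1.75 − 0.5·1.1875) × 0.625 = 0.7227 in².
0.6 F_u A_nv = 128.5 kips; 0.6 F_y A_gv = 119.8 kips → shear yielding governs the shear term.
R_n = 119.8 + 1.0 × 58 × 0.7227 = 161.7 kips.
Design strength φR_n = 0.75 × 161.7 = 121 kips.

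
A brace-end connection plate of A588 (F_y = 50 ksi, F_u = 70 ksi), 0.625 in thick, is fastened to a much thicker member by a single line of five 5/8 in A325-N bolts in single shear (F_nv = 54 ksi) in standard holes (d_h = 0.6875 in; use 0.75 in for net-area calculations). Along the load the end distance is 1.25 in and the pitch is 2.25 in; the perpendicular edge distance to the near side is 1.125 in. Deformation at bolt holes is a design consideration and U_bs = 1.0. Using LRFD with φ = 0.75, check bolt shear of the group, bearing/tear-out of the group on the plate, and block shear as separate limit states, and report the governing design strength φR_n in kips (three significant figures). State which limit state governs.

Bolt shear: A_b = π·0.625²/4 = 0.3068 in²; R_n = 54 × 0.3068 × 5 × 1 = 82.83 kips → 0.75 × 82.83 = 62.1 kips.
Bearing: edge l_c = 0.9062, r_n = 47.58 kips; interior l_c = 1.562, r_n = 65.62 kips; R_n = 47.58 + 4·65.62 = 310.1 kips → 233 kips.
Block shear: A_gv = 6.406, A_nv = 4.297, A_nt = 0.4688 in²; R_n = min(0.6F_uA_nv, 0.6F_yA_gv) + U_bs·F_u·A_nt = 213.3 kips → 160 kips.
Bolt shear governs: 62.1 kips.

62.1 kips (bolt shear governs)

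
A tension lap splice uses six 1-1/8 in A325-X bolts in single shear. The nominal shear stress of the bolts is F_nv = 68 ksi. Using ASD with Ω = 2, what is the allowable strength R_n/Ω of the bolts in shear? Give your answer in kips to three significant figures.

A_b = π × 1.125² / 4 = 0.994 in².
R_n = F_nv · A_b · n · n_s = 68 × 0.994 × 6 × 1 = 405.6 kips.
Allowable strength R_n/Ω = 405.6 / 2 = 203 kips.

203 kips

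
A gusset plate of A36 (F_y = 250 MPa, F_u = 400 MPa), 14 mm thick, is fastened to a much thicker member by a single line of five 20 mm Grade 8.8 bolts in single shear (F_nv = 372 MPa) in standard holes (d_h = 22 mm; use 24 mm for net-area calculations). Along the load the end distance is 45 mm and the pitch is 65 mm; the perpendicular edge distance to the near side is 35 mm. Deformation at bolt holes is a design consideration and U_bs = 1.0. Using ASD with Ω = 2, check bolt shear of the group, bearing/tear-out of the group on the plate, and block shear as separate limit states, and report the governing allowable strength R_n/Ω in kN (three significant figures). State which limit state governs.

Bolt shear: A_b = π·20²/4 = 314.2 mm²; R_n = 372 × 314.2 × 5 × 1 / 1000 = 584.3 kN → 584.3 / 2 = 292 kN.
Bearing: edge l_c = 34, r_n = 228.5 kN; interior l_c = 43, r_n = 268.8 kN; R_n = 228.5 + 4·268.8 = 1304 kN → 652 kN.
Block shear: A_gv = 4270, A_nv = 2758, A_nt = 322 mm²; R_n = min(0.6F_uA_nv, 0.6F_yA_gv) + U_bs·F_u·A_nt = 769.3 kN → 385 kN.
Bolt shear governs: 292 kN.

292 kN (bolt shear governs)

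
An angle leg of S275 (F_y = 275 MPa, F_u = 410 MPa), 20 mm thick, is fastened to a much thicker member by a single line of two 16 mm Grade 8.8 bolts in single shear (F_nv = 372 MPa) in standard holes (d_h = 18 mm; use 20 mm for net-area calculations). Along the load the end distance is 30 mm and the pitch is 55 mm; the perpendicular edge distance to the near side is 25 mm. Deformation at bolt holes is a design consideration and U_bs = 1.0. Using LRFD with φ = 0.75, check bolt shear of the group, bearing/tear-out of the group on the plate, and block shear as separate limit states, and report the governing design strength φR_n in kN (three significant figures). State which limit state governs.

112 kN (bolt shear governs)

Bolt shear: A_b = π·16²/4 = 201.1 mm²; R_n = 372 × 201.1 × 2 × 1 / 1000 = 149.6 kN → 0.75 × 149.6 = 112 kN.
Bearing: edge l_c = 21, r_n = 206.6 kN; interior l_c = 37, r_n = 314.9 kN; R_n = 206.6 + 1·314.9 = 521.5 kN → 391 kN.
Block shear: A_gv = 1700, A_nv = 1100, A_nt = 300 mm²; R_n = min(0.6F_uA_nv, 0.6F_yA_gv) + U_bs·F_u·A_nt = 393.6 kN → 295 kN.
Bolt shear governs: 112 kN.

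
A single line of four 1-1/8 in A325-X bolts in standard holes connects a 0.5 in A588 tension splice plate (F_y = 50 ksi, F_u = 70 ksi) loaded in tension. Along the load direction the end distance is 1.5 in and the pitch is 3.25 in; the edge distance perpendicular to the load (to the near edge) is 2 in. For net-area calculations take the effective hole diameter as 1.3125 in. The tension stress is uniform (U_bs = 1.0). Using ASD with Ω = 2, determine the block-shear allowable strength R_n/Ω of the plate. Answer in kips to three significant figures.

Shear plane L_v = 1.5 + 3·3.25 = 11.25 in; A_gv = 11.25 × 0.5 = 5.625 in².
A_nv = (11.25 − 3.5·1.3125) × 0.5 = 3.328 in².
A_nt = (2 − 0.5·1.3125) × 0.5 = 0.6719 in².
0.6 F_u A_nv = 139.8 kips; 0.6 F_y A_gv = 168.8 kips → shear rupture governs the shear term.
R_n = 139.8 + 1.0 × 70 × 0.6719 = 186.8 kips.
Allowable strength R_n/Ω = 186.8 / 2 = 93.4 kips.

93.4 kips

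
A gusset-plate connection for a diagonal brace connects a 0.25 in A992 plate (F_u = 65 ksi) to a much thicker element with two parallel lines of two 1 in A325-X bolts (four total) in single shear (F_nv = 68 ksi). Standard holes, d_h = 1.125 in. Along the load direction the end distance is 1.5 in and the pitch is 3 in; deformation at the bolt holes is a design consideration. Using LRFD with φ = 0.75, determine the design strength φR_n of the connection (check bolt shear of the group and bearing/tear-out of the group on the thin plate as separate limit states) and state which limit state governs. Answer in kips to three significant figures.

82.3 kips (bearing governs)

Bolt shear: A_b = π·1²/4 = 0.7854 in²; R_n = 68 × 0.7854 × 4 × 1 = 213.6 kips → 0.75 × 213.6 = 160 kips.
Bearing (1.2 l_c t F_u ≤ 2.4 d t F_u): upper limit = 2.4·1·0.25·65 = 39 kips.
  Edge l_c = 1.5 − 1.125/2 = 0.9375 → r_n = 18.28 kips; interior l_c = 3 − 1.125 = 1.875 → r_n = 36.56 kips.
  R_n,bearing = 2·18.28 + 2·36.56 = 109.7 kips → 0.75 × 109.7 = 82.3 kips.
Bearing governs: 82.3 kips.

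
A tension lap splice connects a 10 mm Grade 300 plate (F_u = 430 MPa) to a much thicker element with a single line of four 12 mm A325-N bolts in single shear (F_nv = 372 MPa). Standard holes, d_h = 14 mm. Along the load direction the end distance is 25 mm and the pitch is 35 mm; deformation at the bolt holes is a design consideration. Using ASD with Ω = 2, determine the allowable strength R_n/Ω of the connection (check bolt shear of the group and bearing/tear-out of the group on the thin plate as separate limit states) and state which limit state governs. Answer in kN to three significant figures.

Bolt shear: A_b = π·12²/4 = 113.1 mm²; R_n = 372 × 113.1 × 4 × 1 / 1000 = 168.3 kN → 168.3 / 2 = 84.1 kN.
Bearing (1.2 l_c t F_u ≤ 2.4 d t F_u): upper limit = 2.4·12·10·430 / 1000 = 123.8 kN.
  Edge l_c = 25 − 14/2 = 18 → r_n = 92.88 kN; interior l_c = 35 − 14 = 21 → r_n = 108.4 kN.
  R_n,bearing = 1·92.88 + 3·108.4 = 418 kN → 418 / 2 = 209 kN.
Bolt shear governs: 84.1 kN.

84.1 kN (bolt shear governs)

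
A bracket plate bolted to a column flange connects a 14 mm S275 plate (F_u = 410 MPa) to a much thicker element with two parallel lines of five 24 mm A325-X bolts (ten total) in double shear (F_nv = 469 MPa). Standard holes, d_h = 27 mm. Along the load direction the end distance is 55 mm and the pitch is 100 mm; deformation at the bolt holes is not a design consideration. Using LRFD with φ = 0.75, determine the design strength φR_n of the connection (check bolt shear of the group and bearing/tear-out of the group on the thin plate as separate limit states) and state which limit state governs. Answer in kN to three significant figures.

3020 kN (bearing governs)

Bolt shear: A_b = π·24²/4 = 452.4 mm²; R_n = 469 × 452.4 × 10 × 2 / 1000 = 4243 kN → 0.75 × 4243 = 3180 kN.
Bearing (1.5 l_c t F_u ≤ 3.0 d t F_u): upper limit = 3.0·24·14·410 / 1000 = 413.3 kN.
  Edge l_c = 55 − 27/2 = 41.5 → r_n = 357.3 kN; interior l_c = 100 − 27 = 73 → r_n = 413.3 kN.
  R_n,bearing = 2·357.3 + 8·413.3 = 4021 kN → 0.75 × 4021 = 3020 kN.
Bearing governs: 3020 kN.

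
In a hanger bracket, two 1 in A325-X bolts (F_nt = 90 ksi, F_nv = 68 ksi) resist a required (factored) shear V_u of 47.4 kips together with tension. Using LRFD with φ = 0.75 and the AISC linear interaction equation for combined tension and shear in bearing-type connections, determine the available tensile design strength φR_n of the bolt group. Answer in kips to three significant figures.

A_b = π·1²/4 = 0.7854 in²; f_rv = 47.4 / (2 × 0.7854) = 30.18 ksi.
F'_nt = 1.3 F_nt − (F_nt / φF_nv) f_rv = 1.3·90 − (90/(0.75·68))·30.18 = 63.75 ksi, capped at F_nt → F'_nt = 63.75 ksi.
R_n = F'_nt · A_b · n = 63.75 × 0.7854 × 2 = 100.1 kips.
Design strength φR_n = 0.75 × 100.1 = 75.1 kips.

75.1 kips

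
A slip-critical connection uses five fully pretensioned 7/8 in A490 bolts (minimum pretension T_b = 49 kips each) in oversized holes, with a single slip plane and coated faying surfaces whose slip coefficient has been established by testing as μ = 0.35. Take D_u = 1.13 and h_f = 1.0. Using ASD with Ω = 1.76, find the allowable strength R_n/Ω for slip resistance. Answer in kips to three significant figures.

55.1 kips

R_n = μ · D_u · h_f · T_b · n_s · n_b = 0.35 × 1.13 × 1.0 × 49 × 1 × 5 = 96.9 kips.
Allowable strength R_n/Ω = 96.9 / 1.76 = 55.1 kips.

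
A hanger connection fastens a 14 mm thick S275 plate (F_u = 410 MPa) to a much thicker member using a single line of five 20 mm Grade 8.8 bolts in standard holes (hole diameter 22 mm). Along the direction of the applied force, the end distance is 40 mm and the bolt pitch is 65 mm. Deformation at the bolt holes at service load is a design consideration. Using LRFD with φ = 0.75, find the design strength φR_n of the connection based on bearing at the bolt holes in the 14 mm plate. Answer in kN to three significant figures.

976 kN

Per bolt r_n = 1.2 l_c t F_u ≤ 2.4 d t F_u; upper limit = 2.4 × 20 × 14 × 410 / 1000 = 275.5 kN.
Edge bolt: l_c = 40 − 22/2 = 29 mm → 1.2 × 29 × 14 × 410 / 1000 = 199.8 → r_n = 199.8 kN.
Interior bolts: l_c = 65 − 22 = 43 mm → 1.2 × 43 × 14 × 410 / 1000 = 296.2 → r_n = 275.5 kN.
R_n = 1 × 199.8 + 4 × 275.5 = 1302 kN.
Design strength φR_n = 0.75 × 1302 = 976 kN.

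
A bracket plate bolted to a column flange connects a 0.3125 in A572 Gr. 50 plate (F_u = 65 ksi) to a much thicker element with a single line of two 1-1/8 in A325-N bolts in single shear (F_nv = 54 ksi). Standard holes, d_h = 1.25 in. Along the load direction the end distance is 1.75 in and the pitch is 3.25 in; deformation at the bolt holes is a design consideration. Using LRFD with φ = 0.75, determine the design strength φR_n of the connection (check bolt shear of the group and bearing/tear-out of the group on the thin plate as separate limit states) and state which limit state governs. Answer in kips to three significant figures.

Bolt shear: A_b = π·1.125²/4 = 0.994 in²; R_n = 54 × 0.994 × 2 × 1 = 107.4 kips → 0.75 × 107.4 = 80.5 kips.
Bearing (1.2 l_c t F_u ≤ 2.4 d t F_u): upper limit = 2.4·1.125·0.3125·65 = 54.84 kips.
  Edge l_c = 1.75 − 1.25/2 = 1.125 → r_n = 27.42 kips; interior l_c = 3.25 − 1.25 = 2 → r_n = 48.75 kips.
  R_n,bearing = 1·27.42 + 1·48.75 = 76.17 kips → 0.75 × 76.17 = 57.1 kips.
Bearing governs: 57.1 kips.

57.1 kips (bearing governs)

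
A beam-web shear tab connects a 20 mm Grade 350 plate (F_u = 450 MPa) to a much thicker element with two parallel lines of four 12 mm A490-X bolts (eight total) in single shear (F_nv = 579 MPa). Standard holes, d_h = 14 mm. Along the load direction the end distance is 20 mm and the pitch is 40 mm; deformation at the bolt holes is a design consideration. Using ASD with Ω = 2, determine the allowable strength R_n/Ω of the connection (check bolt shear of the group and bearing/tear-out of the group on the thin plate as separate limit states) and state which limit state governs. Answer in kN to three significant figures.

Bolt shear: A_b = π·12²/4 = 113.1 mm²; R_n = 579 × 113.1 × 8 × 1 / 1000 = 523.9 kN → 523.9 / 2 = 262 kN.
Bearing (1.2 l_c t F_u ≤ 2.4 d t F_u): upper limit = 2.4·12·20·450 / 1000 = 259.2 kN.
  Edge l_c = 20 − 14/2 = 13 → r_n = 140.4 kN; interior l_c = 40 − 14 = 26 → r_n = 259.2 kN.
  R_n,bearing = 2·140.4 + 6·259.2 = 1836 kN → 1836 / 2 = 918 kN.
Bolt shear governs: 262 kN.

262 kN (bolt shear governs)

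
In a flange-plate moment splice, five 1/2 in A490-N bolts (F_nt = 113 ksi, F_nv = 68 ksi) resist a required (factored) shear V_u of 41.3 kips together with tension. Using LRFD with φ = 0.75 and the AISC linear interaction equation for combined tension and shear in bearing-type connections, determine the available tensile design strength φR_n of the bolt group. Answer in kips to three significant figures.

A_b = π·0.5²/4 = 0.1963 in²; f_rv = 41.3 / (5 × 0.1963) = 42.07 ksi.
F'_nt = 1.3 F_nt − (F_nt / φF_nv) f_rv = 1.3·113 − (113/(0.75·68))·42.07 = 53.69 ksi, capped at F_nt → F'_nt = 53.69 ksi.
R_n = F'_nt · A_b · n = 53.69 × 0.1963 × 5 = 52.71 kips.
Design strength φR_n = 0.75 × 52.71 = 39.5 kips.

39.5 kips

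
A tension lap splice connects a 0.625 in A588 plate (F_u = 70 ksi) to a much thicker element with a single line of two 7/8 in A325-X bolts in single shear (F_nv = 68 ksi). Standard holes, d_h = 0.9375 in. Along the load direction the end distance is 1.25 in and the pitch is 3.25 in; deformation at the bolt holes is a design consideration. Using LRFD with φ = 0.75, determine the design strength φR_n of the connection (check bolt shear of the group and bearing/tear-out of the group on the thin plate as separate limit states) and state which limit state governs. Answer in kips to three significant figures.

61.3 kips (bolt shear governs)

Bolt shear: A_b = π·0.875²/4 = 0.6013 in²; R_n = 68 × 0.6013 × 2 × 1 = 81.78 kips → 0.75 × 81.78 = 61.3 kips.
Bearing (1.2 l_c t F_u ≤ 2.4 d t F_u): upper limit = 2.4·0.875·0.625·70 = 91.88 kips.
  Edge l_c = 1.25 − 0.9375/2 = 0.7812 → r_n = 41.02 kips; interior l_c = 3.25 − 0.9375 = 2.312 → r_n = 91.88 kips.
  R_n,bearing = 1·41.02 + 1·91.88 = 132.9 kips → 0.75 × 132.9 = 99.7 kips.
Bolt shear governs: 61.3 kips.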